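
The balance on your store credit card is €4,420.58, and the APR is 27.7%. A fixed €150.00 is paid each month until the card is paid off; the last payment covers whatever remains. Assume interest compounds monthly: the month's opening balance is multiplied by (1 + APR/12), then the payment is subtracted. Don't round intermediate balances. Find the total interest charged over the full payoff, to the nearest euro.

Monthly rate r = 27.7%/12 = 2.30833% = 0.0230833.
Payoff takes n = ⌈−ln(1 − rB₀/P)/ln(1+r)⌉ = ⌈49.967⌉ = 50 payments; the last is €145.17.
Total paid = 49·€150.00 + €145.17 = €7,495.17.
Total interest = total paid − principal = €7,495.17 − €4,420.58 = €3,074.59.

€3,075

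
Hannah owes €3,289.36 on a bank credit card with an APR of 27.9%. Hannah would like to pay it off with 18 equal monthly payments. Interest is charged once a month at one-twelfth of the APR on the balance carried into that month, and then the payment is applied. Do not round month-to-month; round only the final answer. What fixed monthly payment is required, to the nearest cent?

€225.73

Monthly rate r = 27.9%/12 = 2.325% = 0.02325.
Level-payment amortization: P = B₀·r / (1 − (1+r)^(−n)) = 3289.36·0.02325 / (1 − 1.02325^(−18)).
Denominator 1 − (1+r)^(−18) = 0.338806706.
P = 76.4776 / 0.338806706 ≈ 225.73.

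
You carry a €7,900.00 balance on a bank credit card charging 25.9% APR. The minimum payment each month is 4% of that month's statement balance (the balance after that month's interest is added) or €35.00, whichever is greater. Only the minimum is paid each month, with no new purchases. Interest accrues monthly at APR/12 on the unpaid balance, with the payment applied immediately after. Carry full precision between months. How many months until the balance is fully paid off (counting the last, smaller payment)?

Monthly rate r = 25.9%/12 = 2.15833% = 0.0215833.
While 4% of the post-interest balance exceeds €35.00, each month B ← (B·(1+r))·(1 − 0.04), i.e. B shrinks by the factor (1+r)·0.96 = 0.98072.
This holds for months 1–115. Entering month 116 the balance is €841.99; 4% of the post-interest balance is now below €35.00, so the flat €35.00 minimum applies from here.
From month 116 a fixed €35.00 at rate r clears €841.99 in 35 more payments. Total: 115 + 35 = 150 months.

150 months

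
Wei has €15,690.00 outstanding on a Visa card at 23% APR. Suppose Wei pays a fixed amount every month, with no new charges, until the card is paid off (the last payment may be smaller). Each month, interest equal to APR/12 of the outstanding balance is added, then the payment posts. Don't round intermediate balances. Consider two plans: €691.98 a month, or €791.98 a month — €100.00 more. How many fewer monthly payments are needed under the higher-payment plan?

Monthly rate r = 23%/12 = 1.91667% = 0.0191667.
At €691.98/mo: n = ⌈−ln(1 − rB₀/P)/ln(1+r)⌉ = 31 payments (last €23.49); total interest = total paid − €15,690.00 = €5,092.89.
At €791.98/mo: 26 payments (last €123.64); total interest €4,233.14.
Payments saved = 31 − 26 = 5.

5 fewer payments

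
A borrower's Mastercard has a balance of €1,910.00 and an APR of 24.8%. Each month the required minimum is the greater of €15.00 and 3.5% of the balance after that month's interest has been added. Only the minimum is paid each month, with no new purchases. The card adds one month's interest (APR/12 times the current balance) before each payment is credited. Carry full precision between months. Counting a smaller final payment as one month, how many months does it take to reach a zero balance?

143 months

Monthly rate r = 24.8%/12 = 2.06667% = 0.0206667.
While 3.5% of the post-interest balance exceeds €15.00, each month B ← (B·(1+r))·(1 − 0.035), i.e. B shrinks by the factor (1+r)·0.965 = 0.98494.
This holds for months 1–100. Entering month 101 the balance is €418.95; 3.5% of the post-interest balance is now below €15.00, so the flat €15.00 minimum applies from here.
From month 101 a fixed €15.00 at rate r clears €418.95 in 43 more payments. Total: 100 + 43 = 143 months.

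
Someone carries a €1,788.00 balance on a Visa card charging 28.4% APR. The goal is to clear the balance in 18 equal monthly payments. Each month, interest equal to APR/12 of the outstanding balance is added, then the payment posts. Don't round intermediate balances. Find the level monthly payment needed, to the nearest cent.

Monthly rate r = 28.4%/12 = 2.36667% = 0.0236667.
Level-payment amortization: P = B₀·r / (1 − (1+r)^(−n)) = 1788.00·0.0236667 / (1 − 1.02367^(−18)).
Denominator 1 − (1+r)^(−18) = 0.343634283.
P = 42.316 / 0.343634283 ≈ 123.14.

€123.14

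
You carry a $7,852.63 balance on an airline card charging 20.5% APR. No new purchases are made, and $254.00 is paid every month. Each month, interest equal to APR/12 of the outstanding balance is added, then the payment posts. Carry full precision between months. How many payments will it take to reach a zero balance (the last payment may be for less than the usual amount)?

45 payments

Monthly rate r = 20.5%/12 = 1.70833% = 0.0170833.
Recurrence: B ← B·(1+r) − $254.00.
Month 1: interest $134.15; balance after payment $7,732.78.
Month 2: interest $132.10; balance after payment $7,610.88.
Closed form: n = −ln(1 − rB₀/P)/ln(1+r) = −ln(0.47185)/ln(1.01708) ≈ 44.340, so the balance reaches zero during payment 45.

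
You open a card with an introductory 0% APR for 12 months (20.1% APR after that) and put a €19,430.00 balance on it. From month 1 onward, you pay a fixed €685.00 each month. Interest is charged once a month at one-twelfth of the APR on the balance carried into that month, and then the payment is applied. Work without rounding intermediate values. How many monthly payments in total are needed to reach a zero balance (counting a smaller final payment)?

32 payments

Promo months 1–12 at r₀ = 0%/12 = 0; months 13+ at r₁ = 20.1%/12 = 0.01675.
After month 12 (no interest yet): B = €19,430.00 − 12·€685.00 = €11,210.00.
Then at r₁ with €685.00/mo: n₂ = −ln(1 − r₁·B/P)/ln(1+r₁) ≈ 19.29 → 20 more payments.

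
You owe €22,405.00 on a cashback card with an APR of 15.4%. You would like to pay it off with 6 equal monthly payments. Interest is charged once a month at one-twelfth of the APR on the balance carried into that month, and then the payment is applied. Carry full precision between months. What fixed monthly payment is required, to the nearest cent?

€3,903.68

Monthly rate r = 15.4%/12 = 1.28333% = 0.0128333.
Level-payment amortization: P = B₀·r / (1 − (1+r)^(−n)) = 22405.00·0.0128333 / (1 − 1.01283^(−6)).
Denominator 1 − (1+r)^(−6) = 0.0736564451.
P = 287.531 / 0.0736564451 ≈ 3903.68.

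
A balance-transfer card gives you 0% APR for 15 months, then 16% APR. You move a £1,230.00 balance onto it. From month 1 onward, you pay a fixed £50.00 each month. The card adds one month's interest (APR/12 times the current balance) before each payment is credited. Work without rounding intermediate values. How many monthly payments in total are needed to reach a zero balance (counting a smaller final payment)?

26 months

Promo months 1–15 at r₀ = 0%/12 = 0; months 16+ at r₁ = 16%/12 = 0.0133333.
After month 15 (no interest yet): B = £1,230.00 − 15·£50.00 = £480.00.
Then at r₁ with £50.00/mo: n₂ = −ln(1 − r₁·B/P)/ln(1+r₁) ≈ 10.34 → 11 more payments.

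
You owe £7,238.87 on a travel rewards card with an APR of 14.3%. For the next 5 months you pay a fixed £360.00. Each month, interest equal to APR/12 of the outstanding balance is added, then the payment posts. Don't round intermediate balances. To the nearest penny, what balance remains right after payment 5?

£5,837.17

Monthly rate r = 14.3%/12 = 1.19167% = 0.0119167.
Each month: B ← B·(1+r) − £360.00.
Month 1: interest £86.26; balance after payment £6,965.13.
Month 2: interest £83.00; balance after payment £6,688.13.
Month 3: interest £79.70; balance after payment £6,407.83.
Month 4: interest £76.36; balance after payment £6,124.19.
Month 5: interest £72.98; balance after payment £5,837.17.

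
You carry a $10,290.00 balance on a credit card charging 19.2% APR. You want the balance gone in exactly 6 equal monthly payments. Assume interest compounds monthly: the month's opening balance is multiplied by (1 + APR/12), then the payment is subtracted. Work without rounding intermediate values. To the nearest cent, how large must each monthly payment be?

$1,812.31

Monthly rate r = 19.2%/12 = 1.6% = 0.016.
Level-payment amortization: P = B₀·r / (1 − (1+r)^(−n)) = 10290.00·0.016 / (1 − 1.016^(−6)).
Denominator 1 − (1+r)^(−6) = 0.0908453752.
P = 164.64 / 0.0908453752 ≈ 1812.31.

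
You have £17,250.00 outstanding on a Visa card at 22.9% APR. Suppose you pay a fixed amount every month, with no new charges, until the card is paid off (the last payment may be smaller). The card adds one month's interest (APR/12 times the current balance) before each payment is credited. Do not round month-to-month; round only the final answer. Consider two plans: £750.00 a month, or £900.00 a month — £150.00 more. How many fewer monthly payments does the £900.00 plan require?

6 fewer payments

Monthly rate r = 22.9%/12 = 1.90833% = 0.0190833.
At £750.00/mo: n = ⌈−ln(1 − rB₀/P)/ln(1+r)⌉ = 31 payments (last £429.43); total interest = total paid − £17,250.00 = £5,679.43.
At £900.00/mo: 25 payments (last £79.20); total interest £4,429.20.
Payments saved = 31 − 25 = 6.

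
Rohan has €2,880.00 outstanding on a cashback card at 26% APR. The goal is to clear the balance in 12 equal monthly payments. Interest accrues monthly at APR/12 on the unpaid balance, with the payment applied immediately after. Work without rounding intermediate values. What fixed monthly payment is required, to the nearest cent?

€275.13

Monthly rate r = 26%/12 = 2.16667% = 0.0216667.
Level-payment amortization: P = B₀·r / (1 − (1+r)^(−n)) = 2880.00·0.0216667 / (1 − 1.02167^(−12)).
Denominator 1 − (1+r)^(−12) = 0.226804513.
P = 62.4 / 0.226804513 ≈ 275.13.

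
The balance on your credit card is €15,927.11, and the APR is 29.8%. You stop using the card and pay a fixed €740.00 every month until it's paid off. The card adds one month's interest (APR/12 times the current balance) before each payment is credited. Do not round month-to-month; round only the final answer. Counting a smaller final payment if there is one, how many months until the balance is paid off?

Monthly rate r = 29.8%/12 = 2.48333% = 0.0248333.
Recurrence: B ← B·(1+r) − €740.00.
Month 1: interest €395.52; balance after payment €15,582.63.
Month 2: interest €386.97; balance after payment €15,229.60.
Closed form: n = −ln(1 − rB₀/P)/ln(1+r) = −ln(0.46551)/ln(1.02483) ≈ 31.171, so the balance reaches zero during payment 32.

32 payments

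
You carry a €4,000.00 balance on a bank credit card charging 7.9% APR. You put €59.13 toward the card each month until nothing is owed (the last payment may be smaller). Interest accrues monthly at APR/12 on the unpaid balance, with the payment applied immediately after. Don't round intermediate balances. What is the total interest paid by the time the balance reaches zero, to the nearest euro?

€1,311

Monthly rate r = 7.9%/12 = 0.658333% = 0.00658333.
Payoff takes n = ⌈−ln(1 − rB₀/P)/ln(1+r)⌉ = ⌈89.825⌉ = 90 payments; the last is €48.82.
Total paid = 89·€59.13 + €48.82 = €5,311.39.
Total interest = total paid − principal = €5,311.39 − €4,000.00 = €1,311.39.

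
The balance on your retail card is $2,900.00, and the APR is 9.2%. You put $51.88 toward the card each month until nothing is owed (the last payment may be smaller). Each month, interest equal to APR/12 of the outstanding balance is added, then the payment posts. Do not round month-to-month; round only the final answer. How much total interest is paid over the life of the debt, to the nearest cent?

Monthly rate r = 9.2%/12 = 0.766667% = 0.00766667.
Payoff takes n = ⌈−ln(1 − rB₀/P)/ln(1+r)⌉ = ⌈73.269⌉ = 74 payments; the last is $13.97.
Total paid = 73·$51.88 + $13.97 = $3,801.21.
Total interest = total paid − principal = $3,801.21 − $2,900.00 = $901.21.

$901.21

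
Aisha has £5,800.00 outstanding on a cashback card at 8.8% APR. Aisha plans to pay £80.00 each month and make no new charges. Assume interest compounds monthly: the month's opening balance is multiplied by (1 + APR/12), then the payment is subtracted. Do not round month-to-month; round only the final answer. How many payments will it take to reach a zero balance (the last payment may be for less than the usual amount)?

Monthly rate r = 8.8%/12 = 0.733333% = 0.00733333.
Recurrence: B ← B·(1+r) − £80.00.
Month 1: interest £42.53; balance after payment £5,762.53.
Month 2: interest £42.26; balance after payment £5,724.79.
Closed form: n = −ln(1 − rB₀/P)/ln(1+r) = −ln(0.46833)/ln(1.00733) ≈ 103.821, so the balance reaches zero during payment 104.

104 months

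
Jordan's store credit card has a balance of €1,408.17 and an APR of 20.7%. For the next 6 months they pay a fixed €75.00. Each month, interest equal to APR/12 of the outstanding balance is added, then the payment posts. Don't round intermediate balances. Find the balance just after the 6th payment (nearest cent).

Monthly rate r = 20.7%/12 = 1.725% = 0.01725.
Each month: B ← B·(1+r) − €75.00.
Month 1: interest €24.29; balance after payment €1,357.46.
Month 2: interest €23.42; balance after payment €1,305.88.
Month 3: interest €22.53; balance after payment €1,253.40.
Month 4: interest €21.62; balance after payment €1,200.02.
Month 5: interest €20.70; balance after payment €1,145.73.
Month 6: interest €19.76; balance after payment €1,090.49.

€1,090.49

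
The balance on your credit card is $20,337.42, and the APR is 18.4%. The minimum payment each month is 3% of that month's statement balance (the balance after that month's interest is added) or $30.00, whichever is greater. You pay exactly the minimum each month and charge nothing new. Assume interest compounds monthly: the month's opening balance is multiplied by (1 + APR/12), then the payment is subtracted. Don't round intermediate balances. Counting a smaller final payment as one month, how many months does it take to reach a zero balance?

Monthly rate r = 18.4%/12 = 1.53333% = 0.0153333.
While 3% of the post-interest balance exceeds $30.00, each month B ← (B·(1+r))·(1 − 0.03), i.e. B shrinks by the factor (1+r)·0.97 = 0.98487.
This holds for months 1–199. Entering month 200 the balance is $979.47; 3% of the post-interest balance is now below $30.00, so the flat $30.00 minimum applies from here.
From month 200 a fixed $30.00 at rate r clears $979.47 in 46 more payments. Total: 199 + 46 = 245 months.

245 months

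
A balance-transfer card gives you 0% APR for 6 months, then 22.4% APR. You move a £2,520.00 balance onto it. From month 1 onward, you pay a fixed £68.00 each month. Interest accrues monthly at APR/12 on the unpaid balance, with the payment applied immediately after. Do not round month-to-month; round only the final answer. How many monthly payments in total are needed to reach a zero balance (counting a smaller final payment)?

53 payments

Promo months 1–6 at r₀ = 0%/12 = 0; months 7+ at r₁ = 22.4%/12 = 0.0186667.
After month 6 (no interest yet): B = £2,520.00 − 6·£68.00 = £2,112.00.
Then at r₁ with £68.00/mo: n₂ = −ln(1 − r₁·B/P)/ln(1+r₁) ≈ 46.88 → 47 more payments.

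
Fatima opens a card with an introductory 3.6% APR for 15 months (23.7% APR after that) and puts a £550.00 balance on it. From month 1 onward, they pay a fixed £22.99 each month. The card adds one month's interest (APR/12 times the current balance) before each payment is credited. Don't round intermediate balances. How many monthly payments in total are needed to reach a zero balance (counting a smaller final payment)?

26 payments

Promo months 1–15 at r₀ = 3.6%/12 = 0.003; months 16+ at r₁ = 23.7%/12 = 0.01975.
After month 15: iterate B ← B·(1+r₀) − £22.99 for 15 months → £223.09.
Then at r₁ with £22.99/mo: n₂ = −ln(1 − r₁·B/P)/ln(1+r₁) ≈ 10.88 → 11 more payments.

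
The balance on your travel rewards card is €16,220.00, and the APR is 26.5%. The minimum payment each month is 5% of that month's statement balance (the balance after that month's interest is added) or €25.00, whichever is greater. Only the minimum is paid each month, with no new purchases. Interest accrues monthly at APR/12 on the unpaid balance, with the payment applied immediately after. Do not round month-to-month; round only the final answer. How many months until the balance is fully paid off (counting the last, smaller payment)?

145 months

Monthly rate r = 26.5%/12 = 2.20833% = 0.0220833.
While 5% of the post-interest balance exceeds €25.00, each month B ← (B·(1+r))·(1 − 0.05), i.e. B shrinks by the factor (1+r)·0.95 = 0.97098.
This holds for months 1–119. Entering month 120 the balance is €487.56; 5% of the post-interest balance is now below €25.00, so the flat €25.00 minimum applies from here.
From month 120 a fixed €25.00 at rate r clears €487.56 in 26 more payments. Total: 119 + 26 = 145 months.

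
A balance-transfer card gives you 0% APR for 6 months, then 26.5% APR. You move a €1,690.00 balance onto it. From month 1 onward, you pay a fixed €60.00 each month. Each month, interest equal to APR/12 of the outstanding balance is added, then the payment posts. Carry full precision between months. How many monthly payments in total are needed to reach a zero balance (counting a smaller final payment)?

37 months

Promo months 1–6 at r₀ = 0%/12 = 0; months 7+ at r₁ = 26.5%/12 = 0.0220833.
After month 6 (no interest yet): B = €1,690.00 − 6·€60.00 = €1,330.00.
Then at r₁ with €60.00/mo: n₂ = −ln(1 − r₁·B/P)/ln(1+r₁) ≈ 30.78 → 31 more payments.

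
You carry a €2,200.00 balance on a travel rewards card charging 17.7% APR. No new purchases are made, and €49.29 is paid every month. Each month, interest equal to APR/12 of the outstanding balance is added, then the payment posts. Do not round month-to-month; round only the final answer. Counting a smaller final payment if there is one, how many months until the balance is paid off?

74 payments

Monthly rate r = 17.7%/12 = 1.475% = 0.01475.
Recurrence: B ← B·(1+r) − €49.29.
Month 1: interest €32.45; balance after payment €2,183.16.
Month 2: interest €32.20; balance after payment €2,166.07.
Closed form: n = −ln(1 − rB₀/P)/ln(1+r) = −ln(0.34165)/ln(1.01475) ≈ 73.347, so the balance reaches zero during payment 74.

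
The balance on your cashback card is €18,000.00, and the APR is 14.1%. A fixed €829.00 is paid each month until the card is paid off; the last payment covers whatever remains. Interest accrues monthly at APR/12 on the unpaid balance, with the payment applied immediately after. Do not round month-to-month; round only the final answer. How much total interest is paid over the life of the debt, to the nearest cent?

€2,903.48

Monthly rate r = 14.1%/12 = 1.175% = 0.01175.
Payoff takes n = ⌈−ln(1 − rB₀/P)/ln(1+r)⌉ = ⌈25.214⌉ = 26 payments; the last is €178.48.
Total paid = 25·€829.00 + €178.48 = €20,903.48.
Total interest = total paid − principal = €20,903.48 − €18,000.00 = €2,903.48.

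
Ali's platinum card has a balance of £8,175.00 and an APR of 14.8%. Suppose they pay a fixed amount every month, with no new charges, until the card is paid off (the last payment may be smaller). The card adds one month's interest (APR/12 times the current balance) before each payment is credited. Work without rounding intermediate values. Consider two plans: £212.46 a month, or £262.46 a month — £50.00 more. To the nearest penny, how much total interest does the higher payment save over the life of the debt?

£774.32

Monthly rate r = 14.8%/12 = 1.23333% = 0.0123333.
At £212.46/mo: n = ⌈−ln(1 − rB₀/P)/ln(1+r)⌉ = 53 payments (last £106.20); total interest = total paid − £8,175.00 = £2,979.12.
At £262.46/mo: 40 payments (last £143.86); total interest £2,204.80.
Interest saved = £2,979.12 − £2,204.80 = £774.32.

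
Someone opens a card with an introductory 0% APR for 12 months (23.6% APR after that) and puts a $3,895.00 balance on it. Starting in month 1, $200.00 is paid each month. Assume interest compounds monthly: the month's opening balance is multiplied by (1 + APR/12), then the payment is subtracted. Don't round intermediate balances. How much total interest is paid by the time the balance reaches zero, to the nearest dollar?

Promo months 1–12 at r₀ = 0%/12 = 0; months 13+ at r₁ = 23.6%/12 = 0.0196667.
After month 12 (no interest yet): B = $3,895.00 − 12·$200.00 = $1,495.00.
Then at r₁ with $200.00/mo: n₂ = −ln(1 − r₁·B/P)/ln(1+r₁) ≈ 8.16 → 9 more payments.
Total paid = 20·$200.00 + $33.12 = $4,033.12; interest = $4,033.12 − $3,895.00 = $138.12.

$138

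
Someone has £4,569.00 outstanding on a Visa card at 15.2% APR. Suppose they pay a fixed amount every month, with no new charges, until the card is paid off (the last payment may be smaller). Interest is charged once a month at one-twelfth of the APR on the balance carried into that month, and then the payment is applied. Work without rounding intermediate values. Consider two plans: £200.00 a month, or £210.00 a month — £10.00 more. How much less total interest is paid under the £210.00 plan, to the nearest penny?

£48.86

Monthly rate r = 15.2%/12 = 1.26667% = 0.0126667.
At £200.00/mo: n = ⌈−ln(1 − rB₀/P)/ln(1+r)⌉ = 28 payments (last £27.98); total interest = total paid − £4,569.00 = £858.98.
At £210.00/mo: 26 payments (last £129.12); total interest £810.12.
Interest saved = £858.98 − £810.12 = £48.86.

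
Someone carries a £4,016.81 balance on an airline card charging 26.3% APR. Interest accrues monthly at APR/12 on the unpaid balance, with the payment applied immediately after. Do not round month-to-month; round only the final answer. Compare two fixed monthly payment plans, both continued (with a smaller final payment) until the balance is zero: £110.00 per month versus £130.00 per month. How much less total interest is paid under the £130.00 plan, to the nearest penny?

Monthly rate r = 26.3%/12 = 2.19167% = 0.0219167.
At £110.00/mo: n = ⌈−ln(1 − rB₀/P)/ln(1+r)⌉ = 75 payments (last £34.34); total interest = total paid − £4,016.81 = £4,157.53.
At £130.00/mo: 53 payments (last £20.23); total interest £2,763.42.
Interest saved = £4,157.53 − £2,763.42 = £1,394.11.

£1,394.11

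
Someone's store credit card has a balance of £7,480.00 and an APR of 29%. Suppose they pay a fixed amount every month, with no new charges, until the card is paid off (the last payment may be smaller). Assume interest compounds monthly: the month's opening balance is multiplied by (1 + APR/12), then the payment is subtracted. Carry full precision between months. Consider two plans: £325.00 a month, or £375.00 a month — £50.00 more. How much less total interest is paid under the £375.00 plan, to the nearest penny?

£724.62

Monthly rate r = 29%/12 = 2.41667% = 0.0241667.
At £325.00/mo: n = ⌈−ln(1 − rB₀/P)/ln(1+r)⌉ = 35 payments (last £6.85); total interest = total paid − £7,480.00 = £3,576.85.
At £375.00/mo: 28 payments (last £207.23); total interest £2,852.23.
Interest saved = £3,576.85 − £2,852.23 = £724.62.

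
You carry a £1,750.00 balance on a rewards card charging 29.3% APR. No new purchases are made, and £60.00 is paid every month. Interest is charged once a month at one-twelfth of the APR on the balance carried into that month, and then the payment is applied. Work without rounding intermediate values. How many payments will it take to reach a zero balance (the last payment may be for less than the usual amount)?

Monthly rate r = 29.3%/12 = 2.44167% = 0.0244167.
Recurrence: B ← B·(1+r) − £60.00.
Month 1: interest £42.73; balance after payment £1,732.73.
Month 2: interest £42.31; balance after payment £1,715.04.
Closed form: n = −ln(1 − rB₀/P)/ln(1+r) = −ln(0.28785)/ln(1.02442) ≈ 51.623, so the balance reaches zero during payment 52.

52 payments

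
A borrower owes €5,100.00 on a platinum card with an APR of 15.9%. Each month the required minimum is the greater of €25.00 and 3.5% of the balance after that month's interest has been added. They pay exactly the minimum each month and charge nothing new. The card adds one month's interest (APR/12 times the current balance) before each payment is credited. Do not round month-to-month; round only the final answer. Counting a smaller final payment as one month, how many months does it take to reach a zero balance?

124 months

Monthly rate r = 15.9%/12 = 1.325% = 0.01325.
While 3.5% of the post-interest balance exceeds €25.00, each month B ← (B·(1+r))·(1 − 0.035), i.e. B shrinks by the factor (1+r)·0.965 = 0.97779.
This holds for months 1–89. Entering month 90 the balance is €690.68; 3.5% of the post-interest balance is now below €25.00, so the flat €25.00 minimum applies from here.
From month 90 a fixed €25.00 at rate r clears €690.68 in 35 more payments. Total: 89 + 35 = 124 months.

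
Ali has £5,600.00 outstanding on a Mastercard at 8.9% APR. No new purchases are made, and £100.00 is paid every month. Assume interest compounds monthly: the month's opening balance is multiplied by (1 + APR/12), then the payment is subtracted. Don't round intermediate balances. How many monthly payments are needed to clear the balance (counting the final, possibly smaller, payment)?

73 payments

Monthly rate r = 8.9%/12 = 0.741667% = 0.00741667.
Recurrence: B ← B·(1+r) − £100.00.
Month 1: interest £41.53; balance after payment £5,541.53.
Month 2: interest £41.10; balance after payment £5,482.63.
Closed form: n = −ln(1 − rB₀/P)/ln(1+r) = −ln(0.58467)/ln(1.00742) ≈ 72.634, so the balance reaches zero during payment 73.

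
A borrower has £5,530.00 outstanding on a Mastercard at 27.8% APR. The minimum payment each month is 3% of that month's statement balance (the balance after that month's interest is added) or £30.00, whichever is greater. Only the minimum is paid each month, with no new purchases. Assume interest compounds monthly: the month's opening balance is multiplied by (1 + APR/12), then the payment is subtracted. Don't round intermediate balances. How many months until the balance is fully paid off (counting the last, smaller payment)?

Monthly rate r = 27.8%/12 = 2.31667% = 0.0231667.
While 3% of the post-interest balance exceeds £30.00, each month B ← (B·(1+r))·(1 − 0.03), i.e. B shrinks by the factor (1+r)·0.97 = 0.99247.
This holds for months 1–230. Entering month 231 the balance is £972.51; 3% of the post-interest balance is now below £30.00, so the flat £30.00 minimum applies from here.
From month 231 a fixed £30.00 at rate r clears £972.51 in 61 more payments. Total: 230 + 61 = 291 months.

291 months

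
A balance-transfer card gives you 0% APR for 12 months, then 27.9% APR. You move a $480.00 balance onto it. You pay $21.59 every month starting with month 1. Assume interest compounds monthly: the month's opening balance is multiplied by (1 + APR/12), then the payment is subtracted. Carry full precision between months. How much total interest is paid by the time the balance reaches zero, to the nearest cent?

Promo months 1–12 at r₀ = 0%/12 = 0; months 13+ at r₁ = 27.9%/12 = 0.02325.
After month 12 (no interest yet): B = $480.00 − 12·$21.59 = $220.92.
Then at r₁ with $21.59/mo: n₂ = −ln(1 − r₁·B/P)/ln(1+r₁) ≈ 11.82 → 12 more payments.
Total paid = 23·$21.59 + $17.76 = $514.33; interest = $514.33 − $480.00 = $34.33.

$34.33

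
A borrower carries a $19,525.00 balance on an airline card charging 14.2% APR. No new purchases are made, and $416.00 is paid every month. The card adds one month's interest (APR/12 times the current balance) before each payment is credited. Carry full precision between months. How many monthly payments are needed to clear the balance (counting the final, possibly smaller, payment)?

69 months

Monthly rate r = 14.2%/12 = 1.18333% = 0.0118333.
Recurrence: B ← B·(1+r) − $416.00.
Month 1: interest $231.05; balance after payment $19,340.05.
Month 2: interest $228.86; balance after payment $19,152.90.
Closed form: n = −ln(1 − rB₀/P)/ln(1+r) = −ln(0.4446)/ln(1.01183) ≈ 68.904, so the balance reaches zero during payment 69.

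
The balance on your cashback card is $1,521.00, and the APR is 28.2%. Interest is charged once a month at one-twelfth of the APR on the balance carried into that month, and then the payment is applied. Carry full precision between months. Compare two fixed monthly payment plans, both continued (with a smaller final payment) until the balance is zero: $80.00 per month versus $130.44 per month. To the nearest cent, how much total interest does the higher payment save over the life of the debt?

$240.65

Monthly rate r = 28.2%/12 = 2.35% = 0.0235.
At $80.00/mo: n = ⌈−ln(1 − rB₀/P)/ln(1+r)⌉ = 26 payments (last $39.22); total interest = total paid − $1,521.00 = $518.22.
At $130.44/mo: 14 payments (last $102.85); total interest $277.57.
Interest saved = $518.22 − $277.57 = $240.65.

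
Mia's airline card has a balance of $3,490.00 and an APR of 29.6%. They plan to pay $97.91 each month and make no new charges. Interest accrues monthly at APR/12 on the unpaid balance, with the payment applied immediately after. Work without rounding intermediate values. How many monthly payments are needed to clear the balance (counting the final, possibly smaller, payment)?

87 months

Monthly rate r = 29.6%/12 = 2.46667% = 0.0246667.
Recurrence: B ← B·(1+r) − $97.91.
Month 1: interest $86.09; balance after payment $3,478.18.
Month 2: interest $85.80; balance after payment $3,466.06.
Closed form: n = −ln(1 − rB₀/P)/ln(1+r) = −ln(0.12076)/ln(1.02467) ≈ 86.754, so the balance reaches zero during payment 87.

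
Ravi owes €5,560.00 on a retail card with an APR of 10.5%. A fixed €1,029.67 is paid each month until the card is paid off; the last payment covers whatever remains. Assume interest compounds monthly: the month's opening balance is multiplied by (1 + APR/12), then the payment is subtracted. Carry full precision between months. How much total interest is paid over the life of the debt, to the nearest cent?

€161.63

Monthly rate r = 10.5%/12 = 0.875% = 0.00875.
Payoff takes n = ⌈−ln(1 − rB₀/P)/ln(1+r)⌉ = ⌈5.556⌉ = 6 payments; the last is €573.28.
Total paid = 5·€1,029.67 + €573.28 = €5,721.63.
Total interest = total paid − principal = €5,721.63 − €5,560.00 = €161.63.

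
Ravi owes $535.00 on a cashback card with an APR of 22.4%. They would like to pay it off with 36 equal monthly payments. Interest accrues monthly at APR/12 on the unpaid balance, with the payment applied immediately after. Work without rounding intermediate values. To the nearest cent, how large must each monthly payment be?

Monthly rate r = 22.4%/12 = 1.86667% = 0.0186667.
Level-payment amortization: P = B₀·r / (1 − (1+r)^(−n)) = 535.00·0.0186667 / (1 − 1.01867^(−36)).
Denominator 1 − (1+r)^(−36) = 0.486140283.
P = 9.98667 / 0.486140283 ≈ 20.54.

$20.54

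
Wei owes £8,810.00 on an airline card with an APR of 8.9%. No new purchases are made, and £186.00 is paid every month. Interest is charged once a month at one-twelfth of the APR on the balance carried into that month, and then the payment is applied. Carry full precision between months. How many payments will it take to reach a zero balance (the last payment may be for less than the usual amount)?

Monthly rate r = 8.9%/12 = 0.741667% = 0.00741667.
Recurrence: B ← B·(1+r) − £186.00.
Month 1: interest £65.34; balance after payment £8,689.34.
Month 2: interest £64.45; balance after payment £8,567.79.
Closed form: n = −ln(1 − rB₀/P)/ln(1+r) = −ln(0.64871)/ln(1.00742) ≈ 58.568, so the balance reaches zero during payment 59.

59 months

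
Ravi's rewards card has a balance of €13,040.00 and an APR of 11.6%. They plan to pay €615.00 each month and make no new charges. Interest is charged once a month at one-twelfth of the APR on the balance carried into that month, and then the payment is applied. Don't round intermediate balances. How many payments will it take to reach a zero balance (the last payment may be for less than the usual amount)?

Monthly rate r = 11.6%/12 = 0.966667% = 0.00966667.
Recurrence: B ← B·(1+r) − €615.00.
Month 1: interest €126.05; balance after payment €12,551.05.
Month 2: interest €121.33; balance after payment €12,057.38.
Closed form: n = −ln(1 − rB₀/P)/ln(1+r) = −ln(0.79504)/ln(1.00967) ≈ 23.842, so the balance reaches zero during payment 24.

24 months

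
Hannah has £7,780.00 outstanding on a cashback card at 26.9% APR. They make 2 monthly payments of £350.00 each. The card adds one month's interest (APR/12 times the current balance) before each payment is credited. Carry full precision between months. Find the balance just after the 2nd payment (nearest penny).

Monthly rate r = 26.9%/12 = 2.24167% = 0.0224167.
Each month: B ← B·(1+r) − £350.00.
Month 1: interest £174.40; balance after payment £7,604.40.
Month 2: interest £170.47; balance after payment £7,424.87.

£7,424.87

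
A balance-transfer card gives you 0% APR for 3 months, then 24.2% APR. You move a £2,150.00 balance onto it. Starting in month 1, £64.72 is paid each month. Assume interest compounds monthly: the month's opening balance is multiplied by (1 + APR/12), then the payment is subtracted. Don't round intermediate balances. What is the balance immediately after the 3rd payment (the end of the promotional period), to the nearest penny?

£1,955.84

Promo months 1–3 at r₀ = 0%/12 = 0; months 4+ at r₁ = 24.2%/12 = 0.0201667.
After month 3 (no interest yet): B = £2,150.00 − 3·£64.72 = £1,955.84.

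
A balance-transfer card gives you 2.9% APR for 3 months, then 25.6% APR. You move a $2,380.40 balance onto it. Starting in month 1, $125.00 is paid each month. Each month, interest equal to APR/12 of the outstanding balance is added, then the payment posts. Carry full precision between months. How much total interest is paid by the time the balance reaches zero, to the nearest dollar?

Promo months 1–3 at r₀ = 2.9%/12 = 0.00241667; months 4+ at r₁ = 25.6%/12 = 0.0213333.
After month 3: iterate B ← B·(1+r₀) − $125.00 for 3 months → $2,021.79.
Then at r₁ with $125.00/mo: n₂ = −ln(1 − r₁·B/P)/ln(1+r₁) ≈ 20.05 → 21 more payments.
Total paid = 23·$125.00 + $6.11 = $2,881.11; interest = $2,881.11 − $2,380.40 = $500.71.

$501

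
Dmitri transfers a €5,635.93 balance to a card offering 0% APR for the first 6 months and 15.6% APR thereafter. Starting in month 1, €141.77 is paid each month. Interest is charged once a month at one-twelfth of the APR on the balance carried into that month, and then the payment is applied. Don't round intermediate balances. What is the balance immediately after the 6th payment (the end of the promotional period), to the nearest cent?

Promo months 1–6 at r₀ = 0%/12 = 0; months 7+ at r₁ = 15.6%/12 = 0.013.
After month 6 (no interest yet): B = €5,635.93 − 6·€141.77 = €4,785.31.

€4,785.31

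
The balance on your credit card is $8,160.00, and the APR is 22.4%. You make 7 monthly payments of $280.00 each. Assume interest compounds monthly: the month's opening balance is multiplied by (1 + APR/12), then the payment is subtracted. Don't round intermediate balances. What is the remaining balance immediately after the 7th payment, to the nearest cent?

Monthly rate r = 22.4%/12 = 1.86667% = 0.0186667.
Each month: B ← B·(1+r) − $280.00.
Month 1: interest $152.32; balance after payment $8,032.32.
Month 2: interest $149.94; balance after payment $7,902.26.
Month 3: interest $147.51; balance after payment $7,769.77.
Month 4: interest $145.04; balance after payment $7,634.80.
Month 5: interest $142.52; balance after payment $7,497.32.
Month 6: interest $139.95; balance after payment $7,357.27.
Month 7: interest $137.34; balance after payment $7,214.60.

$7,214.60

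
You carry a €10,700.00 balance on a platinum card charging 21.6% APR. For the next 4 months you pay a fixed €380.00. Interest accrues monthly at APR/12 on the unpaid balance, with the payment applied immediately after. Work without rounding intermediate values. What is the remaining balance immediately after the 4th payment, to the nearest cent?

Monthly rate r = 21.6%/12 = 1.8% = 0.018.
Each month: B ← B·(1+r) − €380.00.
Month 1: interest €192.60; balance after payment €10,512.60.
Month 2: interest €189.23; balance after payment €10,321.83.
Month 3: interest €185.79; balance after payment €10,127.62.
Month 4: interest €182.30; balance after payment €9,929.92.

€9,929.92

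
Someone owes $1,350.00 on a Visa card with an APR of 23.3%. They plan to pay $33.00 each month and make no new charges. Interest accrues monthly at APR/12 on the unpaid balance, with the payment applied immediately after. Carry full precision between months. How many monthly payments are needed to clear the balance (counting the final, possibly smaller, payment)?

83 months

Monthly rate r = 23.3%/12 = 1.94167% = 0.0194167.
Recurrence: B ← B·(1+r) − $33.00.
Month 1: interest $26.21; balance after payment $1,343.21.
Month 2: interest $26.08; balance after payment $1,336.29.
Closed form: n = −ln(1 − rB₀/P)/ln(1+r) = −ln(0.20568)/ln(1.01942) ≈ 82.235, so the balance reaches zero during payment 83.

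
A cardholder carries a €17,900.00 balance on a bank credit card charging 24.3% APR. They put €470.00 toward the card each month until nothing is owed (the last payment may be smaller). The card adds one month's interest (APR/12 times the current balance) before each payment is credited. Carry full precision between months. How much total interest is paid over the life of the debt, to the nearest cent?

€16,681.40

Monthly rate r = 24.3%/12 = 2.025% = 0.02025.
Payoff takes n = ⌈−ln(1 − rB₀/P)/ln(1+r)⌉ = ⌈73.575⌉ = 74 payments; the last is €271.40.
Total paid = 73·€470.00 + €271.40 = €34,581.40.
Total interest = total paid − principal = €34,581.40 − €17,900.00 = €16,681.40.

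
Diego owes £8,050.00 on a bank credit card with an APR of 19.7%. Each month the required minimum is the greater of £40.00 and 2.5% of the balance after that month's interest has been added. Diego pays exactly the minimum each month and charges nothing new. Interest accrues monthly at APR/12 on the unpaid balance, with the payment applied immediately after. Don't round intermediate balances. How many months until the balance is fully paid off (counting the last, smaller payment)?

245 months

Monthly rate r = 19.7%/12 = 1.64167% = 0.0164167.
While 2.5% of the post-interest balance exceeds £40.00, each month B ← (B·(1+r))·(1 − 0.025), i.e. B shrinks by the factor (1+r)·0.975 = 0.99101.
This holds for months 1–181. Entering month 182 the balance is £1,569.00; 2.5% of the post-interest balance is now below £40.00, so the flat £40.00 minimum applies from here.
From month 182 a fixed £40.00 at rate r clears £1,569.00 in 64 more payments. Total: 181 + 64 = 245 months.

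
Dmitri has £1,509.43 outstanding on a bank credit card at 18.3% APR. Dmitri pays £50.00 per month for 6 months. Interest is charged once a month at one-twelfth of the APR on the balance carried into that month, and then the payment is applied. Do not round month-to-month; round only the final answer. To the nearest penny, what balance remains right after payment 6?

£1,341.24

Monthly rate r = 18.3%/12 = 1.525% = 0.01525.
Each month: B ← B·(1+r) − £50.00.
Month 1: interest £23.02; balance after payment £1,482.45.
Month 2: interest £22.61; balance after payment £1,455.06.
Month 3: interest £22.19; balance after payment £1,427.25.
Month 4: interest £21.77; balance after payment £1,399.01.
Month 5: interest £21.33; balance after payment £1,370.35.
Month 6: interest £20.90; balance after payment £1,341.24.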